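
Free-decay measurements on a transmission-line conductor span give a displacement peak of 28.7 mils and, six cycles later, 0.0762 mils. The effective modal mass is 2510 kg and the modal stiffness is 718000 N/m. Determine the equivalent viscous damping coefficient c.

Logarithmic decrement δ = (1/n)·ln(x₀/x_n) = (1/6)·ln(28.7/0.0762) = (1/6)·ln(376.6) = 0.9885.
ζ = δ/√(4π² + δ²) = 0.9885/√(39.48 + 0.977) = 0.9885/6.360 = 0.1554.
c = ζ · 2√(km) = 0.1554 × 2√(718000 × 2510) = 0.1554 × 84900 = 13200 N·s/m.

13200 N·s/m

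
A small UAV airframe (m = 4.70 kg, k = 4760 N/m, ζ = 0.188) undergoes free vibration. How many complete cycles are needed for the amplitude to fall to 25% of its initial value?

2 cycles

Logarithmic decrement δ = 2πζ/√(1 − ζ²) = 2π × 0.1880/√(1 − 0.0353) = 1.203.
x_n/x₀ = e^(−nδ) ≤ 0.25; take ln: n ≥ ln(1/0.25)/δ = 1.386/1.203 = 1.153.
So 2 complete cycles are required.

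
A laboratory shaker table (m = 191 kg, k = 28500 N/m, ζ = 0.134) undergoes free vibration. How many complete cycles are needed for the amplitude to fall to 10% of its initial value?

3 cycles

Logarithmic decrement δ = 2πζ/√(1 − ζ²) = 2π × 0.1340/√(1 − 0.0180) = 0.8496.
x_n/x₀ = e^(−nδ) ≤ 0.1; take ln: n ≥ ln(1/0.1)/δ = 2.303/0.8496 = 2.710.
So 3 complete cycles are required.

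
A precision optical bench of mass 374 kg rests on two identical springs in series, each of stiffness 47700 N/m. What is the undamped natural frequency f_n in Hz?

Series springs: 1/k_eq = 2/47700, so k_eq = 47700/2 = 23850 N/m.
ω_n = √(k_eq/m) = √(23850/374) = √63.77 = 7.986 rad/s.
f_n = ω_n/(2π) = 7.986/6.283 = 1.271 Hz.

1.27 Hz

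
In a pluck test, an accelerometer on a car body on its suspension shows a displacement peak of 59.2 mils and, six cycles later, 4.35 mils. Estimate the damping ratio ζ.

0.0691

Logarithmic decrement δ = (1/n)·ln(x₀/x_n) = (1/6)·ln(59.2/4.35) = (1/6)·ln(13.61) = 0.4351.
ζ = δ/√(4π² + δ²) = 0.4351/√(39.48 + 0.189) = 0.4351/6.298 = 0.06909.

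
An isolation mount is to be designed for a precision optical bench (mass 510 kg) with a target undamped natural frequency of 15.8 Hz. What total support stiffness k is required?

ω_n = 2πf_n = 2π × 15.8 = 99.27 rad/s.
k = m·ω_n² = 510 × 99.27² = 510 × 9855 = 5026000 N/m.

5030000 N/m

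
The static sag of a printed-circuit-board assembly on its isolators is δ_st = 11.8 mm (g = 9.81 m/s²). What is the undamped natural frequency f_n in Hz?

ω_n = √(g/δ_st) = √(9.81/0.0118) = √831.4 = 28.83 rad/s.
f_n = ω_n/(2π) = 28.83/6.283 = 4.589 Hz.

4.59 Hz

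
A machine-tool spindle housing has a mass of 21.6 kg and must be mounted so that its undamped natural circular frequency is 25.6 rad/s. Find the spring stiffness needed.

14200 N/m

k = m·ω_n² = 21.6 × 25.60² = 21.6 × 655.4 = 14160 N/m.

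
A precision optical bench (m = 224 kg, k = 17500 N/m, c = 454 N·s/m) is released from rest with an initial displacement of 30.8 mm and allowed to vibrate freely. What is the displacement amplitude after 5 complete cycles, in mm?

ζ = c/(2√(km)) = 454/(2√(17500 × 224)) = 454/3960 = 0.1147.
Logarithmic decrement δ = 2πζ/√(1 − ζ²) = 2π × 0.1147/√(1 − 0.0131) = 0.7252.
After n cycles, x_n/x₀ = e^(−nδ), so x_5 = 30.8 × e^(−5 × 0.7252) = 30.8 × 0.02663 = 0.8201 mm.

0.820 mm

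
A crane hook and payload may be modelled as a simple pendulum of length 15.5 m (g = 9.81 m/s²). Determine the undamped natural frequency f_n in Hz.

For a simple pendulum ω_n = √(g/L) = √(9.81/15.5) = √0.6329 = 0.7956 rad/s.
f_n = ω_n/(2π) = 0.7956/6.283 = 0.1266 Hz.

0.127 Hz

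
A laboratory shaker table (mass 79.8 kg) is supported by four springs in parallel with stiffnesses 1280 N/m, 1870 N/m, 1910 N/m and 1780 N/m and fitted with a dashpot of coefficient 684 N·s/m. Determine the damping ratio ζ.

Parallel springs add: k_eq = 1280 + 1870 + 1910 + 1780 = 6840 N/m.
ω_n = √(k_eq/m) = √(6840/79.8) = 9.258 rad/s.
Critical damping c_c = 2√(k_eq·m) = 2√(6840 × 79.8) = 1478 N·s/m, so ζ = c/c_c = 684/1478 = 0.4629.

0.463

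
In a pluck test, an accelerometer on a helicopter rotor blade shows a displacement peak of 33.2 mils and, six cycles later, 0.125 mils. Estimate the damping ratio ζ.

0.146

Logarithmic decrement δ = (1/n)·ln(x₀/x_n) = (1/6)·ln(33.2/0.125) = (1/6)·ln(265.6) = 0.9303.
ζ = δ/√(4π² + δ²) = 0.9303/√(39.48 + 0.866) = 0.9303/6.352 = 0.1465.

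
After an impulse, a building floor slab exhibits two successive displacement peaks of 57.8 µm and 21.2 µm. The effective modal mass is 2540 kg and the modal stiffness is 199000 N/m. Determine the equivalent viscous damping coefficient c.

7090 N·s/m

Logarithmic decrement δ = (1/n)·ln(x₀/x_n) = (1/1)·ln(57.8/21.2) = (1/1)·ln(2.726) = 1.003.
ζ = δ/√(4π² + δ²) = 1.003/√(39.48 + 1.01) = 1.003/6.363 = 0.1576.
c = ζ · 2√(km) = 0.1576 × 2√(199000 × 2540) = 0.1576 × 44960 = 7088 N·s/m.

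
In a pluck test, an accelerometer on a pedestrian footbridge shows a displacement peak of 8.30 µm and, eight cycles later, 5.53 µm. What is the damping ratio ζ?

Logarithmic decrement δ = (1/n)·ln(x₀/x_n) = (1/8)·ln(8.30/5.53) = (1/8)·ln(1.501) = 0.05076.
ζ = δ/√(4π² + δ²) = 0.05076/√(39.48 + 0.00258) = 0.05076/6.283 = 0.008078.

0.00808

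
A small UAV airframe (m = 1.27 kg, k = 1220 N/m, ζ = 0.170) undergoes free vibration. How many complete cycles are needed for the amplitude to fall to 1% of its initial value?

Logarithmic decrement δ = 2πζ/√(1 − ζ²) = 2π × 0.1700/√(1 − 0.0289) = 1.084.
x_n/x₀ = e^(−nδ) ≤ 0.01; take ln: n ≥ ln(1/0.01)/δ = 4.605/1.084 = 4.249.
So 5 complete cycles are required.

5 cycles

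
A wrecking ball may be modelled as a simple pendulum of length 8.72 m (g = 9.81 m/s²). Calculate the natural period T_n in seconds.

5.92 s

For a simple pendulum ω_n = √(g/L) = √(9.81/8.72) = √1.125 = 1.061 rad/s.
T_n = 2π/ω_n = 6.283/1.061 = 5.924 s.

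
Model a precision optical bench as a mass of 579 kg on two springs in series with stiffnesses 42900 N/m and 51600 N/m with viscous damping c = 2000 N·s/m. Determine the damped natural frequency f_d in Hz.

0.974 Hz

Series springs: 1/k_eq = 1/42900 + 1/51600 = 4.269×10^-5, so k_eq = 23420 N/m.
ω_n = √(k_eq/m) = √(23420/579) = 6.361 rad/s.
Critical damping c_c = 2√(k_eq·m) = 2√(23420 × 579) = 7366 N·s/m, so ζ = c/c_c = 2000/7366 = 0.2715.
ω_d = ω_n√(1 − ζ²) = 6.361 × √(1 − 0.0737) = 6.122 rad/s.
f_d = ω_d/(2π) = 0.9743 Hz.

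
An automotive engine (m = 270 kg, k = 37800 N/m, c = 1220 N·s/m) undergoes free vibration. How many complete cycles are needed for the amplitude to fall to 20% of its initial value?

ζ = c/(2√(km)) = 1220/(2√(37800 × 270)) = 1220/6389 = 0.1909.
Logarithmic decrement δ = 2πζ/√(1 − ζ²) = 2π × 0.1909/√(1 − 0.0365) = 1.222.
x_n/x₀ = e^(−nδ) ≤ 0.2; take ln: n ≥ ln(1/0.2)/δ = 1.609/1.222 = 1.317.
So 2 complete cycles are required.

2 cycles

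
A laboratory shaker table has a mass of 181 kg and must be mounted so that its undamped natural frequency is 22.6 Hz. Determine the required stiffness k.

3650000 N/m

ω_n = 2πf_n = 2π × 22.6 = 142.0 rad/s.
k = m·ω_n² = 181 × 142.0² = 181 × 20160 = 3650000 N/m.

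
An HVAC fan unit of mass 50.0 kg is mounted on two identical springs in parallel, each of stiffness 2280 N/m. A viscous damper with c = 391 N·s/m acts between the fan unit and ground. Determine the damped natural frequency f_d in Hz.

1.39 Hz

Parallel springs add: k_eq = 2 × 2280 = 4560 N/m.
ω_n = √(k_eq/m) = √(4560/50.0) = 9.550 rad/s.
Critical damping c_c = 2√(k_eq·m) = 2√(4560 × 50.0) = 955.0 N·s/m, so ζ = c/c_c = 391/955.0 = 0.4094.
ω_d = ω_n√(1 − ζ²) = 9.550 × √(1 − 0.168) = 8.713 rad/s.
f_d = ω_d/(2π) = 1.387 Hz.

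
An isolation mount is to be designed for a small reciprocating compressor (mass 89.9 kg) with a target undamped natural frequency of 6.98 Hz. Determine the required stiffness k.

173000 N/m

ω_n = 2πf_n = 2π × 6.98 = 43.86 rad/s.
k = m·ω_n² = 89.9 × 43.86² = 89.9 × 1923 = 172900 N/m.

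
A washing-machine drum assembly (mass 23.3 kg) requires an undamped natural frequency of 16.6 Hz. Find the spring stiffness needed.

ω_n = 2πf_n = 2π × 16.6 = 104.3 rad/s.
k = m·ω_n² = 23.3 × 104.3² = 23.3 × 10880 = 253500 N/m.

253000 N/m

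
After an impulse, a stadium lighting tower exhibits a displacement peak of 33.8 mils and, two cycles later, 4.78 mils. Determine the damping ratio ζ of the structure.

Logarithmic decrement δ = (1/n)·ln(x₀/x_n) = (1/2)·ln(33.8/4.78) = (1/2)·ln(7.071) = 0.9780.
ζ = δ/√(4π² + δ²) = 0.9780/√(39.48 + 0.957) = 0.9780/6.359 = 0.1538.

0.154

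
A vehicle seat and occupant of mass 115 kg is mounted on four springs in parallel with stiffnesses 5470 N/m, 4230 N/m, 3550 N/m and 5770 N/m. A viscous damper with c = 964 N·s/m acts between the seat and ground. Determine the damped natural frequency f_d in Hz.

1.94 Hz

Parallel springs add: k_eq = 5470 + 4230 + 3550 + 5770 = 19020 N/m.
ω_n = √(k_eq/m) = √(19020/115) = 12.86 rad/s.
Critical damping c_c = 2√(k_eq·m) = 2√(19020 × 115) = 2958 N·s/m, so ζ = c/c_c = 964/2958 = 0.3259.
ω_d = ω_n√(1 − ζ²) = 12.86 × √(1 − 0.106) = 12.16 rad/s.
f_d = ω_d/(2π) = 1.935 Hz.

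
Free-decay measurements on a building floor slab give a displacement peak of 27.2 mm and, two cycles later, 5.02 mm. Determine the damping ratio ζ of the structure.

Logarithmic decrement δ = (1/n)·ln(x₀/x_n) = (1/2)·ln(27.2/5.02) = (1/2)·ln(5.418) = 0.8449.
ζ = δ/√(4π² + δ²) = 0.8449/√(39.48 + 0.714) = 0.8449/6.340 = 0.1333.

0.133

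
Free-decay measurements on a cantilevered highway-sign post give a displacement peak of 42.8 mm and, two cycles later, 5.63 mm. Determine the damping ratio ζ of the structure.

0.159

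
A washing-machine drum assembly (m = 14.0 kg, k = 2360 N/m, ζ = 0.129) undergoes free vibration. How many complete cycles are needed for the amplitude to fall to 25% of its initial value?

Logarithmic decrement δ = 2πζ/√(1 − ζ²) = 2π × 0.1290/√(1 − 0.0166) = 0.8174.
x_n/x₀ = e^(−nδ) ≤ 0.25; take ln: n ≥ ln(1/0.25)/δ = 1.386/0.8174 = 1.696.
So 2 complete cycles are required.

2 cycles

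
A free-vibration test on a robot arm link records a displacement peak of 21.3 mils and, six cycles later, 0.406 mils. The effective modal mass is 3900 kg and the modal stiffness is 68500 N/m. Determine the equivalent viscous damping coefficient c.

3420 N·s/m

Logarithmic decrement δ = (1/n)·ln(x₀/x_n) = (1/6)·ln(21.3/0.406) = (1/6)·ln(52.46) = 0.6600.
ζ = δ/√(4π² + δ²) = 0.6600/√(39.48 + 0.436) = 0.6600/6.318 = 0.1045.
c = ζ · 2√(km) = 0.1045 × 2√(68500 × 3900) = 0.1045 × 32690 = 3415 N·s/m.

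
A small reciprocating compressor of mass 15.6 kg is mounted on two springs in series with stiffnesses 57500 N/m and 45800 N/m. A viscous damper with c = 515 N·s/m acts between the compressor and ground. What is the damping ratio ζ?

0.408

Series springs: 1/k_eq = 1/57500 + 1/45800 = 3.923×10^-5, so k_eq = 25490 N/m.
ω_n = √(k_eq/m) = √(25490/15.6) = 40.43 rad/s.
Critical damping c_c = 2√(k_eq·m) = 2√(25490 × 15.6) = 1261 N·s/m, so ζ = c/c_c = 515/1261 = 0.4083.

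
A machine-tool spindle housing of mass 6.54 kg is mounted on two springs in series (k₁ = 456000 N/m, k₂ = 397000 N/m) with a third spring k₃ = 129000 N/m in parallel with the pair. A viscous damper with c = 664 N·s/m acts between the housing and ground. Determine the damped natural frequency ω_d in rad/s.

Series pair: k_s = k₁k₂/(k₁+k₂) = (456000)(397000)/(456000 + 397000) = 212200 N/m. In parallel with k₃: k_eq = 212200 + 129000 = 341200 N/m.
ω_n = √(k_eq/m) = √(341200/6.54) = 228.4 rad/s.
Critical damping c_c = 2√(k_eq·m) = 2√(341200 × 6.54) = 2988 N·s/m, so ζ = c/c_c = 664/2988 = 0.2222.
ω_d = ω_n√(1 − ζ²) = 228.4 × √(1 − 0.0494) = 222.7 rad/s.

223 rad/s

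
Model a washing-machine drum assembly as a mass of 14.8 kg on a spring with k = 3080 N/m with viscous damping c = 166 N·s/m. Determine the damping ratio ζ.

0.389

ω_n = √(k/m) = √(3080/14.8) = 14.43 rad/s.
Critical damping c_c = 2√(k·m) = 2√(3080 × 14.8) = 427.0 N·s/m, so ζ = c/c_c = 166/427.0 = 0.3888.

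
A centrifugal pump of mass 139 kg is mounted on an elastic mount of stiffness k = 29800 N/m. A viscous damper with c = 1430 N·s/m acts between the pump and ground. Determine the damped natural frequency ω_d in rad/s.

13.7 rad/s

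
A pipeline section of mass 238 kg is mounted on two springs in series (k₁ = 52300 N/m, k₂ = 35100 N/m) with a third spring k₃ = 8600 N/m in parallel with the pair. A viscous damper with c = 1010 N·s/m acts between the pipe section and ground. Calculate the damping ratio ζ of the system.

0.190

Series pair: k_s = k₁k₂/(k₁+k₂) = (52300)(35100)/(52300 + 35100) = 21000 N/m. In parallel with k₃: k_eq = 21000 + 8600 = 29600 N/m.
ω_n = √(k_eq/m) = √(29600/238) = 11.15 rad/s.
Critical damping c_c = 2√(k_eq·m) = 2√(29600 × 238) = 5309 N·s/m, so ζ = c/c_c = 1010/5309 = 0.1903.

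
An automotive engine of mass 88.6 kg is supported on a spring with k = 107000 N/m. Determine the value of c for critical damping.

6160 N·s/m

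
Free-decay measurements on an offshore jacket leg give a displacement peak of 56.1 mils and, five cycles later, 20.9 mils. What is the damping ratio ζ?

0.0314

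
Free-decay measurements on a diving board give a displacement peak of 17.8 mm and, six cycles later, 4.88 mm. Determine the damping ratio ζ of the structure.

0.0343

Logarithmic decrement δ = (1/n)·ln(x₀/x_n) = (1/6)·ln(17.8/4.88) = (1/6)·ln(3.648) = 0.2157.
ζ = δ/√(4π² + δ²) = 0.2157/√(39.48 + 0.0465) = 0.2157/6.287 = 0.03431.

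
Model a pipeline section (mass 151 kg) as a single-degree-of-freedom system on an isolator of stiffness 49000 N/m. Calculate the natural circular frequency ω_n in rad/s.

ω_n = √(k/m) = √(49000/151) = √324.5 = 18.01 rad/s.

18.0 rad/s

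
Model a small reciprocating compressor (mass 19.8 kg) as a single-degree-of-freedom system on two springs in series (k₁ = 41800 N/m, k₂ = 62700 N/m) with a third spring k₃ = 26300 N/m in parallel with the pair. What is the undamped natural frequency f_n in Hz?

Series pair: k_s = k₁k₂/(k₁+k₂) = (41800)(62700)/(41800 + 62700) = 25080 N/m. In parallel with k₃: k_eq = 25080 + 26300 = 51380 N/m.
ω_n = √(k_eq/m) = √(51380/19.8) = √2595 = 50.94 rad/s.
f_n = ω_n/(2π) = 50.94/6.283 = 8.107 Hz.

8.11 Hz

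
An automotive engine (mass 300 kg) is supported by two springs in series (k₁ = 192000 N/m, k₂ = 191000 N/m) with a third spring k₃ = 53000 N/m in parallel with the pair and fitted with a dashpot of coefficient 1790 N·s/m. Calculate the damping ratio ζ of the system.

Series pair: k_s = k₁k₂/(k₁+k₂) = (192000)(191000)/(192000 + 191000) = 95750 N/m. In parallel with k₃: k_eq = 95750 + 53000 = 148700 N/m.
ω_n = √(k_eq/m) = √(148700/300) = 22.27 rad/s.
Critical damping c_c = 2√(k_eq·m) = 2√(148700 × 300) = 13360 N·s/m, so ζ = c/c_c = 1790/13360 = 0.1340.

0.134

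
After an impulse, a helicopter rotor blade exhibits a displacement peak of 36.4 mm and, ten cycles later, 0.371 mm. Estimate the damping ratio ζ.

Logarithmic decrement δ = (1/n)·ln(x₀/x_n) = (1/10)·ln(36.4/0.371) = (1/10)·ln(98.11) = 0.4586.
ζ = δ/√(4π² + δ²) = 0.4586/√(39.48 + 0.210) = 0.4586/6.300 = 0.07280.

0.0728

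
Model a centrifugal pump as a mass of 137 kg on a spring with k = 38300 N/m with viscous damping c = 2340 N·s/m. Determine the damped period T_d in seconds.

0.437 s

ω_n = √(k/m) = √(38300/137) = 16.72 rad/s.
Critical damping c_c = 2√(k·m) = 2√(38300 × 137) = 4581 N·s/m, so ζ = c/c_c = 2340/4581 = 0.5108.
ω_d = ω_n√(1 − ζ²) = 16.72 × √(1 − 0.261) = 14.37 rad/s.
T_d = 2π/ω_d = 0.4371 s.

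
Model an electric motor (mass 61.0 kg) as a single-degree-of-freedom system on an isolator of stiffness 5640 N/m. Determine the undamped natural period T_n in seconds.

0.653 s

ω_n = √(k/m) = √(5640/61.0) = √92.46 = 9.616 rad/s.
T_n = 2π/ω_n = 6.283/9.616 = 0.6534 s.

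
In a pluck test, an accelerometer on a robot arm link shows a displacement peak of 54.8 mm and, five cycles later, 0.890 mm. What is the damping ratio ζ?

0.130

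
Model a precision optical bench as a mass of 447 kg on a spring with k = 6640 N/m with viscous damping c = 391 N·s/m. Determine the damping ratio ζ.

ω_n = √(k/m) = √(6640/447) = 3.854 rad/s.
Critical damping c_c = 2√(k·m) = 2√(6640 × 447) = 3446 N·s/m, so ζ = c/c_c = 391/3446 = 0.1135.

0.113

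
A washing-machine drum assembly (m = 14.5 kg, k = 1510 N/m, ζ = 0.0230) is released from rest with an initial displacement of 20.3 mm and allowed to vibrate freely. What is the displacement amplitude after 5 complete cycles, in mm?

Logarithmic decrement δ = 2πζ/√(1 − ζ²) = 2π × 0.02300/√(1 − 0.000529) = 0.1446.
After n cycles, x_n/x₀ = e^(−nδ), so x_5 = 20.3 × e^(−5 × 0.1446) = 20.3 × 0.4854 = 9.854 mm.

9.85 mm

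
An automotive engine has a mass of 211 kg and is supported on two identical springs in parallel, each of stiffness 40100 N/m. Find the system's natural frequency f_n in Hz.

3.10 Hz

Parallel springs add: k_eq = 2 × 40100 = 80200 N/m.
ω_n = √(k_eq/m) = √(80200/211) = √380.1 = 19.50 rad/s.
f_n = ω_n/(2π) = 19.50/6.283 = 3.103 Hz.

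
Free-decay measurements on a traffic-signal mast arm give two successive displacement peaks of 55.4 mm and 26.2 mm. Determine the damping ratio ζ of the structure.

0.118

Logarithmic decrement δ = (1/n)·ln(x₀/x_n) = (1/1)·ln(55.4/26.2) = (1/1)·ln(2.115) = 0.7488.
ζ = δ/√(4π² + δ²) = 0.7488/√(39.48 + 0.561) = 0.7488/6.328 = 0.1183.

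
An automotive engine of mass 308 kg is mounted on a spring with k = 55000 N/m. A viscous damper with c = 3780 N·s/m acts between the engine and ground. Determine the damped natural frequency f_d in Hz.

1.89 Hz

ω_n = √(k/m) = √(55000/308) = 13.36 rad/s.
Critical damping c_c = 2√(k·m) = 2√(55000 × 308) = 8232 N·s/m, so ζ = c/c_c = 3780/8232 = 0.4592.
ω_d = ω_n√(1 − ζ²) = 13.36 × √(1 − 0.211) = 11.87 rad/s.
f_d = ω_d/(2π) = 1.889 Hz.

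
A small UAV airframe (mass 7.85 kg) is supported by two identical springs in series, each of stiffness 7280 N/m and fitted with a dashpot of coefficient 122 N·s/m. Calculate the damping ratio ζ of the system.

0.361

Series springs: 1/k_eq = 2/7280, so k_eq = 7280/2 = 3640 N/m.
ω_n = √(k_eq/m) = √(3640/7.85) = 21.53 rad/s.
Critical damping c_c = 2√(k_eq·m) = 2√(3640 × 7.85) = 338.1 N·s/m, so ζ = c/c_c = 122/338.1 = 0.3609.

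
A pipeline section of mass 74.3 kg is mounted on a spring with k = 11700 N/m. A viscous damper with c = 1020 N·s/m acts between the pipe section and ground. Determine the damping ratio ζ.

ω_n = √(k/m) = √(11700/74.3) = 12.55 rad/s.
Critical damping c_c = 2√(k·m) = 2√(11700 × 74.3) = 1865 N·s/m, so ζ = c/c_c = 1020/1865 = 0.5470.

0.547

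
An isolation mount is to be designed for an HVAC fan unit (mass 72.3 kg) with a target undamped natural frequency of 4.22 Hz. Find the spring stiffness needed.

50800 N/m

ω_n = 2πf_n = 2π × 4.22 = 26.52 rad/s.
k = m·ω_n² = 72.3 × 26.52² = 72.3 × 703.0 = 50830 N/m.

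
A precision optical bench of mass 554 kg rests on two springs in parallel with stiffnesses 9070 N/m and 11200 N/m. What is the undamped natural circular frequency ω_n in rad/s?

Parallel springs add: k_eq = 9070 + 11200 = 20270 N/m.
ω_n = √(k_eq/m) = √(20270/554) = √36.59 = 6.049 rad/s.

6.05 rad/s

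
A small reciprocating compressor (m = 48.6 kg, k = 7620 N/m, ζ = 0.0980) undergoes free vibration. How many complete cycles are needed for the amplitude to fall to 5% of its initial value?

5 cycles

Logarithmic decrement δ = 2πζ/√(1 − ζ²) = 2π × 0.09800/√(1 − 0.00960) = 0.6187.
x_n/x₀ = e^(−nδ) ≤ 0.05; take ln: n ≥ ln(1/0.05)/δ = 2.996/0.6187 = 4.842.
So 5 complete cycles are required.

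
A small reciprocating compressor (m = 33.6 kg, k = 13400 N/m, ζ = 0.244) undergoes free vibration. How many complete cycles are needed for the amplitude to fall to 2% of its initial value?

Logarithmic decrement δ = 2πζ/√(1 − ζ²) = 2π × 0.2440/√(1 − 0.0595) = 1.581.
x_n/x₀ = e^(−nδ) ≤ 0.02; take ln: n ≥ ln(1/0.02)/δ = 3.912/1.581 = 2.475.
So 3 complete cycles are required.

3 cycles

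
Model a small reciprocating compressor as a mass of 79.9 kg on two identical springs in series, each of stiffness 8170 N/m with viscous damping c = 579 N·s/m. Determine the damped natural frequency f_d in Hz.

0.981 Hz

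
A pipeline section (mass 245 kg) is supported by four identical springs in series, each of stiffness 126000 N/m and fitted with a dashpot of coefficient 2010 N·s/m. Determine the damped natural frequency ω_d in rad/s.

Series springs: 1/k_eq = 4/126000, so k_eq = 126000/4 = 31500 N/m.
ω_n = √(k_eq/m) = √(31500/245) = 11.34 rad/s.
Critical damping c_c = 2√(k_eq·m) = 2√(31500 × 245) = 5556 N·s/m, so ζ = c/c_c = 2010/5556 = 0.3618.
ω_d = ω_n√(1 − ζ²) = 11.34 × √(1 − 0.131) = 10.57 rad/s.

10.6 rad/s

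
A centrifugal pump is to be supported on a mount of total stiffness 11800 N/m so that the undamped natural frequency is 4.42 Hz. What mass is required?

ω_n = 2πf_n = 2π × 4.42 = 27.77 rad/s.
m = k/ω_n² = 11800/27.77² = 11800/771.3 = 15.30 kg.

15.3 kg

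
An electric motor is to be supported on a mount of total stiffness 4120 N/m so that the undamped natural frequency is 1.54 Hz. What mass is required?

44.0 kg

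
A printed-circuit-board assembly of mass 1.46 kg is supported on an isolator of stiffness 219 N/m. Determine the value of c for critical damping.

c_c = 2√(k·m) = 2√(219.0 × 1.46) = 2 × 17.88 = 35.76 N·s/m.

35.8 N·s/m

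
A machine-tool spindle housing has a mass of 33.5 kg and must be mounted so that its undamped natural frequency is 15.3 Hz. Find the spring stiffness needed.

310000 N/m

ω_n = 2πf_n = 2π × 15.3 = 96.13 rad/s.
k = m·ω_n² = 33.5 × 96.13² = 33.5 × 9242 = 309600 N/m.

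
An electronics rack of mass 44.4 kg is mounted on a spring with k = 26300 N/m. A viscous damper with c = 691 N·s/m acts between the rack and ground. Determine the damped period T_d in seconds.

0.272 s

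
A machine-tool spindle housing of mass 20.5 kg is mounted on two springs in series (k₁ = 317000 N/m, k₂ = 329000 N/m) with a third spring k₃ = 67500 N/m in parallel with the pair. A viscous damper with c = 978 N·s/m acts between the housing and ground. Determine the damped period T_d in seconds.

0.0610 s

Series pair: k_s = k₁k₂/(k₁+k₂) = (317000)(329000)/(317000 + 329000) = 161400 N/m. In parallel with k₃: k_eq = 161400 + 67500 = 228900 N/m.
ω_n = √(k_eq/m) = √(228900/20.5) = 105.7 rad/s.
Critical damping c_c = 2√(k_eq·m) = 2√(228900 × 20.5) = 4333 N·s/m, so ζ = c/c_c = 978/4333 = 0.2257.
ω_d = ω_n√(1 − ζ²) = 105.7 × √(1 − 0.0509) = 103.0 rad/s.
T_d = 2π/ω_d = 0.06103 s.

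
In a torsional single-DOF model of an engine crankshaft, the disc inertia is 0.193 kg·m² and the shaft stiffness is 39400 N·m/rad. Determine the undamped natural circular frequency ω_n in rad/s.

ω_n = √(k_t/J) = √(39400/0.193) = √204100 = 451.8 rad/s.

452 rad/s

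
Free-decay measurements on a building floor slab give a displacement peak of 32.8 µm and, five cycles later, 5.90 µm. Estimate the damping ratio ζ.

Logarithmic decrement δ = (1/n)·ln(x₀/x_n) = (1/5)·ln(32.8/5.90) = (1/5)·ln(5.559) = 0.3431.
ζ = δ/√(4π² + δ²) = 0.3431/√(39.48 + 0.118) = 0.3431/6.293 = 0.05452.

0.0545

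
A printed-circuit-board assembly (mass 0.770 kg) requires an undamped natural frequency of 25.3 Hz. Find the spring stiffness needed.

ω_n = 2πf_n = 2π × 25.3 = 159.0 rad/s.
k = m·ω_n² = 0.770 × 159.0² = 0.770 × 25270 = 19460 N/m.

19500 N/m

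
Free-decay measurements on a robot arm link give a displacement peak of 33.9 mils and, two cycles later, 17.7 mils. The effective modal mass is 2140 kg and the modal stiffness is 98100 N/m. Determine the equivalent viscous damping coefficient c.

1500 N·s/m

Logarithmic decrement δ = (1/n)·ln(x₀/x_n) = (1/2)·ln(33.9/17.7) = (1/2)·ln(1.915) = 0.3249.
ζ = δ/√(4π² + δ²) = 0.3249/√(39.48 + 0.106) = 0.3249/6.292 = 0.05164.
c = ζ · 2√(km) = 0.05164 × 2√(98100 × 2140) = 0.05164 × 28980 = 1497 N·s/m.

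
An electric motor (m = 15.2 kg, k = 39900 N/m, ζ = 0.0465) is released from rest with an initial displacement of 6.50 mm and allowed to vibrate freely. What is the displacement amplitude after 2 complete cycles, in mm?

Logarithmic decrement δ = 2πζ/√(1 − ζ²) = 2π × 0.04650/√(1 − 0.00216) = 0.2925.
After n cycles, x_n/x₀ = e^(−nδ), so x_2 = 6.50 × e^(−2 × 0.2925) = 6.50 × 0.5571 = 3.621 mm.

3.62 mm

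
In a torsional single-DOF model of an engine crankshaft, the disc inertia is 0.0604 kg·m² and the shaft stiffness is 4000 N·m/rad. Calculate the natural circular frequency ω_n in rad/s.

ω_n = √(k_t/J) = √(4000/0.0604) = √66230 = 257.3 rad/s.

257 rad/s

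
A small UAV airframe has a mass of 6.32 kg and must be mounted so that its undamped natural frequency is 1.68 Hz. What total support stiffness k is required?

ω_n = 2πf_n = 2π × 1.68 = 10.56 rad/s.
k = m·ω_n² = 6.32 × 10.56² = 6.32 × 111.4 = 704.2 N/m.

704 N/m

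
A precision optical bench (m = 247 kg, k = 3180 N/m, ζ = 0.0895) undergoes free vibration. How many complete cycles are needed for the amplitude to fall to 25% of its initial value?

Logarithmic decrement δ = 2πζ/√(1 − ζ²) = 2π × 0.08950/√(1 − 0.00801) = 0.5646.
x_n/x₀ = e^(−nδ) ≤ 0.25; take ln: n ≥ ln(1/0.25)/δ = 1.386/0.5646 = 2.455.
So 3 complete cycles are required.

3 cycles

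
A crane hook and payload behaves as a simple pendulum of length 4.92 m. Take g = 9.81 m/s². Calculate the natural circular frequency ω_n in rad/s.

For a simple pendulum ω_n = √(g/L) = √(9.81/4.92) = √1.994 = 1.412 rad/s.

1.41 rad/s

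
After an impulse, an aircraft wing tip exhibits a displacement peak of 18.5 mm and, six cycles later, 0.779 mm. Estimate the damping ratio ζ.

0.0837

Logarithmic decrement δ = (1/n)·ln(x₀/x_n) = (1/6)·ln(18.5/0.779) = (1/6)·ln(23.75) = 0.5279.
ζ = δ/√(4π² + δ²) = 0.5279/√(39.48 + 0.279) = 0.5279/6.305 = 0.08373.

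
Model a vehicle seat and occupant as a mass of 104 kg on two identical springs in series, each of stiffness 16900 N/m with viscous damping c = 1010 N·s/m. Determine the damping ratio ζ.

0.539

Series springs: 1/k_eq = 2/16900, so k_eq = 16900/2 = 8450 N/m.
ω_n = √(k_eq/m) = √(8450/104) = 9.014 rad/s.
Critical damping c_c = 2√(k_eq·m) = 2√(8450 × 104) = 1875 N·s/m, so ζ = c/c_c = 1010/1875 = 0.5387.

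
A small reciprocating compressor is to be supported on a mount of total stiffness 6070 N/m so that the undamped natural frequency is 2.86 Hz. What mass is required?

ω_n = 2πf_n = 2π × 2.86 = 17.97 rad/s.
m = k/ω_n² = 6070/17.97² = 6070/322.9 = 18.80 kg.

18.8 kg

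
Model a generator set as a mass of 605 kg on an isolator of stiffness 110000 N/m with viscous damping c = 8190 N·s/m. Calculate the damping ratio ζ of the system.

0.502

ω_n = √(k/m) = √(110000/605) = 13.48 rad/s.
Critical damping c_c = 2√(k·m) = 2√(110000 × 605) = 16320 N·s/m, so ζ = c/c_c = 8190/16320 = 0.5020.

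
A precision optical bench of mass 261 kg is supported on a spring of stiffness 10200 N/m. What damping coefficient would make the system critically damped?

c_c = 2√(k·m) = 2√(10200 × 261) = 2 × 1632 = 3263 N·s/m.

3260 N·s/m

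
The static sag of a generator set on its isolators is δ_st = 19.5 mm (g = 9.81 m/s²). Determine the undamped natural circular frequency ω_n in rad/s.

ω_n = √(g/δ_st) = √(9.81/0.0195) = √503.1 = 22.43 rad/s.

22.4 rad/s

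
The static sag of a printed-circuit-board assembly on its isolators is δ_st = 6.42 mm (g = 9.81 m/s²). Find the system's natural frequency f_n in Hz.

ω_n = √(g/δ_st) = √(9.81/0.00642) = √1528 = 39.09 rad/s.
f_n = ω_n/(2π) = 39.09/6.283 = 6.221 Hz.

6.22 Hz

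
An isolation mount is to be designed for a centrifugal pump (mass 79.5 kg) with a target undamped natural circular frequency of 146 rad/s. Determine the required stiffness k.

1690000 N/m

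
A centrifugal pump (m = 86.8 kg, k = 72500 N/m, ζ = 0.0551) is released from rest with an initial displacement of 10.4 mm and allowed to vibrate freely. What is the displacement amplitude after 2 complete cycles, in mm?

Logarithmic decrement δ = 2πζ/√(1 − ζ²) = 2π × 0.05510/√(1 − 0.00304) = 0.3467.
After n cycles, x_n/x₀ = e^(−nδ), so x_2 = 10.4 × e^(−2 × 0.3467) = 10.4 × 0.4998 = 5.198 mm.

5.20 mm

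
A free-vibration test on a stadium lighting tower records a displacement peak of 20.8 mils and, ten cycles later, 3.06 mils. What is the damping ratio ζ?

0.0305

Logarithmic decrement δ = (1/n)·ln(x₀/x_n) = (1/10)·ln(20.8/3.06) = (1/10)·ln(6.797) = 0.1917.
ζ = δ/√(4π² + δ²) = 0.1917/√(39.48 + 0.0367) = 0.1917/6.286 = 0.03049.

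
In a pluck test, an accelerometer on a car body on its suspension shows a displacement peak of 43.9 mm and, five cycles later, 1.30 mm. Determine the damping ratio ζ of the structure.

Logarithmic decrement δ = (1/n)·ln(x₀/x_n) = (1/5)·ln(43.9/1.30) = (1/5)·ln(33.77) = 0.7039.
ζ = δ/√(4π² + δ²) = 0.7039/√(39.48 + 0.495) = 0.7039/6.322 = 0.1113.

0.111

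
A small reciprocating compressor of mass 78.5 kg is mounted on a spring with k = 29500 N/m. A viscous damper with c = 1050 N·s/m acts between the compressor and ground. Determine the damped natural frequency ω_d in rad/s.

ω_n = √(k/m) = √(29500/78.5) = 19.39 rad/s.
Critical damping c_c = 2√(k·m) = 2√(29500 × 78.5) = 3044 N·s/m, so ζ = c/c_c = 1050/3044 = 0.3450.
ω_d = ω_n√(1 − ζ²) = 19.39 × √(1 − 0.119) = 18.20 rad/s.

18.2 rad/s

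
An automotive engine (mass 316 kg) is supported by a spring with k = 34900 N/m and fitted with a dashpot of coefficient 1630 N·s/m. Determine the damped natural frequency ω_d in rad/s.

ω_n = √(k/m) = √(34900/316) = 10.51 rad/s.
Critical damping c_c = 2√(k·m) = 2√(34900 × 316) = 6642 N·s/m, so ζ = c/c_c = 1630/6642 = 0.2454.
ω_d = ω_n√(1 − ζ²) = 10.51 × √(1 − 0.0602) = 10.19 rad/s.

10.2 rad/s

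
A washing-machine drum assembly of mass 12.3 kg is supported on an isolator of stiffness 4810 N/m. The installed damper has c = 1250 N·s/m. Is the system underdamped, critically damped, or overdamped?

c_c = 2√(k·m) = 486.5 N·s/m; ζ = c/c_c = 1250/486.5 = 2.57.
Since ζ > 1 the system is overdamped.

overdamped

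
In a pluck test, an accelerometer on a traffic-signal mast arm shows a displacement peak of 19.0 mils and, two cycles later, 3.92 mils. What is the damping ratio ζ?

Logarithmic decrement δ = (1/n)·ln(x₀/x_n) = (1/2)·ln(19.0/3.92) = (1/2)·ln(4.847) = 0.7892.
ζ = δ/√(4π² + δ²) = 0.7892/√(39.48 + 0.623) = 0.7892/6.333 = 0.1246.

0.125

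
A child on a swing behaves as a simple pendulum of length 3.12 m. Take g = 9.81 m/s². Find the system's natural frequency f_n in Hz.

0.282 Hz

For a simple pendulum ω_n = √(g/L) = √(9.81/3.12) = √3.144 = 1.773 rad/s.
f_n = ω_n/(2π) = 1.773/6.283 = 0.2822 Hz.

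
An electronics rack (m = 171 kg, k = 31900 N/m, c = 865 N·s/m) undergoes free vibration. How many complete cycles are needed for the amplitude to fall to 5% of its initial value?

ζ = c/(2√(km)) = 865/(2√(31900 × 171)) = 865/4671 = 0.1852.
Logarithmic decrement δ = 2πζ/√(1 − ζ²) = 2π × 0.1852/√(1 − 0.0343) = 1.184.
x_n/x₀ = e^(−nδ) ≤ 0.05; take ln: n ≥ ln(1/0.05)/δ = 2.996/1.184 = 2.530.
So 3 complete cycles are required.

3 cycles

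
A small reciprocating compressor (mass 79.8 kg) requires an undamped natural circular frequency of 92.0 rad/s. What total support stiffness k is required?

k = m·ω_n² = 79.8 × 92.00² = 79.8 × 8464 = 675400 N/m.

675000 N/m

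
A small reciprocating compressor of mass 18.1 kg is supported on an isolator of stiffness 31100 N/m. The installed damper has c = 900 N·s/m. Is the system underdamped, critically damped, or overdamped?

underdamped

c_c = 2√(k·m) = 1501 N·s/m; ζ = c/c_c = 900/1501 = 0.600.
Since ζ < 1 the system is underdamped.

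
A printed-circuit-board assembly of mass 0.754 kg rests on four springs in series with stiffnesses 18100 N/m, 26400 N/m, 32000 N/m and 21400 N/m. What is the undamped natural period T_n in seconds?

Series springs: 1/k_eq = 1/18100 + 1/26400 + 1/32000 + 1/21400 = 0.0001711, so k_eq = 5844 N/m.
ω_n = √(k_eq/m) = √(5844/0.754) = √7751 = 88.04 rad/s.
T_n = 2π/ω_n = 6.283/88.04 = 0.07137 s.

0.0714 s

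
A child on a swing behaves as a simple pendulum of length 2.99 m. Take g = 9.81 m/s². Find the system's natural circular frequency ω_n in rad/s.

For a simple pendulum ω_n = √(g/L) = √(9.81/2.99) = √3.281 = 1.811 rad/s.

1.81 rad/s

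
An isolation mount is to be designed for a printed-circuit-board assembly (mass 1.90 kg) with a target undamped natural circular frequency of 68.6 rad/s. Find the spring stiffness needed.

8940 N/m

k = m·ω_n² = 1.90 × 68.60² = 1.90 × 4706 = 8941 N/m.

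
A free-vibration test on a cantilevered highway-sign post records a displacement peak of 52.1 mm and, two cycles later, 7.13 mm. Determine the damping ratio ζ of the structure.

Logarithmic decrement δ = (1/n)·ln(x₀/x_n) = (1/2)·ln(52.1/7.13) = (1/2)·ln(7.307) = 0.9944.
ζ = δ/√(4π² + δ²) = 0.9944/√(39.48 + 0.989) = 0.9944/6.361 = 0.1563.

0.156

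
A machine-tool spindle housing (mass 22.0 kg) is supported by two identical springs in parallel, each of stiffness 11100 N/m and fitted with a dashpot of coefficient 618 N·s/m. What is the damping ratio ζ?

Parallel springs add: k_eq = 2 × 11100 = 22200 N/m.
ω_n = √(k_eq/m) = √(22200/22.0) = 31.77 rad/s.
Critical damping c_c = 2√(k_eq·m) = 2√(22200 × 22.0) = 1398 N·s/m, so ζ = c/c_c = 618/1398 = 0.4422.

0.442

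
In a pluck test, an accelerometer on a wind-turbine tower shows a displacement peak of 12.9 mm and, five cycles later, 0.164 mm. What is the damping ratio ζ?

0.138

Logarithmic decrement δ = (1/n)·ln(x₀/x_n) = (1/5)·ln(12.9/0.164) = (1/5)·ln(78.66) = 0.8730.
ζ = δ/√(4π² + δ²) = 0.8730/√(39.48 + 0.762) = 0.8730/6.344 = 0.1376.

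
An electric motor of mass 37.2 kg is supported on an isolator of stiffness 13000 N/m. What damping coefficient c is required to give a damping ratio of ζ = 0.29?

c_c = 2√(k·m) = 2√(13000 × 37.2) = 1391 N·s/m.
c = ζ·c_c = 0.29 × 1391 = 403.3 N·s/m.

403 N·s/m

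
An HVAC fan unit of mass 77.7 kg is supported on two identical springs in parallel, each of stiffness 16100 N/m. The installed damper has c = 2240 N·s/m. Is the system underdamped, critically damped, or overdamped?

underdamped

Parallel springs add: k_eq = 2 × 16100 = 32200 N/m.
c_c = 2√(k_eq·m) = 3164 N·s/m; ζ = c/c_c = 2240/3164 = 0.708.
Since ζ < 1 the system is underdamped.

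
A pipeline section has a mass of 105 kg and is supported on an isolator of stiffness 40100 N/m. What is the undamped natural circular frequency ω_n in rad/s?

19.5 rad/s

ω_n = √(k/m) = √(40100/105) = √381.9 = 19.54 rad/s.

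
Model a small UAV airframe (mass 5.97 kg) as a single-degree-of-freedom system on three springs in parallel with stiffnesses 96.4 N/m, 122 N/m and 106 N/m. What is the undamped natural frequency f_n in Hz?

1.17 Hz

Parallel springs add: k_eq = 96.4 + 122 + 106 = 324.4 N/m.
ω_n = √(k_eq/m) = √(324.4/5.97) = √54.34 = 7.371 rad/s.
f_n = ω_n/(2π) = 7.371/6.283 = 1.173 Hz.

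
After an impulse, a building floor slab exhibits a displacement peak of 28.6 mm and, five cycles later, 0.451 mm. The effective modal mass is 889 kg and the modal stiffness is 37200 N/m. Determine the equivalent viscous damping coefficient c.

1510 N·s/m

Logarithmic decrement δ = (1/n)·ln(x₀/x_n) = (1/5)·ln(28.6/0.451) = (1/5)·ln(63.41) = 0.8299.
ζ = δ/√(4π² + δ²) = 0.8299/√(39.48 + 0.689) = 0.8299/6.338 = 0.1310.
c = ζ · 2√(km) = 0.1310 × 2√(37200 × 889) = 0.1310 × 11500 = 1506 N·s/m.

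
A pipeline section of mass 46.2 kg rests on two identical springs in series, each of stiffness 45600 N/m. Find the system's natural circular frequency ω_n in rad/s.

Series springs: 1/k_eq = 2/45600, so k_eq = 45600/2 = 22800 N/m.
ω_n = √(k_eq/m) = √(22800/46.2) = √493.5 = 22.22 rad/s.

22.2 rad/s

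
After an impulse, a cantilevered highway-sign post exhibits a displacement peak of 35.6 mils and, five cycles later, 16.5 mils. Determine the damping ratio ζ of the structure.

0.0245

Logarithmic decrement δ = (1/n)·ln(x₀/x_n) = (1/5)·ln(35.6/16.5) = (1/5)·ln(2.158) = 0.1538.
ζ = δ/√(4π² + δ²) = 0.1538/√(39.48 + 0.0237) = 0.1538/6.285 = 0.02447.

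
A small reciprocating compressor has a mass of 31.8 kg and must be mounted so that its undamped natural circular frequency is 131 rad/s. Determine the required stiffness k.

546000 N/m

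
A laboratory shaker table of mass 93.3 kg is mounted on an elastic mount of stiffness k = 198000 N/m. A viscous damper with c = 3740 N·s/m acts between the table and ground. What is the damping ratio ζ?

0.435

ω_n = √(k/m) = √(198000/93.3) = 46.07 rad/s.
Critical damping c_c = 2√(k·m) = 2√(198000 × 93.3) = 8596 N·s/m, so ζ = c/c_c = 3740/8596 = 0.4351.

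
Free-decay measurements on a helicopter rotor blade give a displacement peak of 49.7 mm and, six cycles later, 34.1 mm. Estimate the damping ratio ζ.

Logarithmic decrement δ = (1/n)·ln(x₀/x_n) = (1/6)·ln(49.7/34.1) = (1/6)·ln(1.457) = 0.06278.
ζ = δ/√(4π² + δ²) = 0.06278/√(39.48 + 0.00394) = 0.06278/6.283 = 0.009992.

0.00999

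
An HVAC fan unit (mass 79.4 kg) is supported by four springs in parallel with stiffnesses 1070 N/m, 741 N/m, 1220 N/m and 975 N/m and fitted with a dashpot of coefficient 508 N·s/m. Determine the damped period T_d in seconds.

Parallel springs add: k_eq = 1070 + 741 + 1220 + 975 = 4006 N/m.
ω_n = √(k_eq/m) = √(4006/79.4) = 7.103 rad/s.
Critical damping c_c = 2√(k_eq·m) = 2√(4006 × 79.4) = 1128 N·s/m, so ζ = c/c_c = 508/1128 = 0.4504.
ω_d = ω_n√(1 − ζ²) = 7.103 × √(1 − 0.203) = 6.342 rad/s.
T_d = 2π/ω_d = 0.9907 s.

0.991 s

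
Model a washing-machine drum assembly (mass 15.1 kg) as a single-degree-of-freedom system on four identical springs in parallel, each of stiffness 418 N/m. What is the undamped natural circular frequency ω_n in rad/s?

Parallel springs add: k_eq = 4 × 418 = 1672 N/m.
ω_n = √(k_eq/m) = √(1672/15.1) = √110.7 = 10.52 rad/s.

10.5 rad/s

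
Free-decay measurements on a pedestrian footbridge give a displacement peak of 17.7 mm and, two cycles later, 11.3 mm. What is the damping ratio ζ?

Logarithmic decrement δ = (1/n)·ln(x₀/x_n) = (1/2)·ln(17.7/11.3) = (1/2)·ln(1.566) = 0.2244.
ζ = δ/√(4π² + δ²) = 0.2244/√(39.48 + 0.0503) = 0.2244/6.287 = 0.03569.

0.0357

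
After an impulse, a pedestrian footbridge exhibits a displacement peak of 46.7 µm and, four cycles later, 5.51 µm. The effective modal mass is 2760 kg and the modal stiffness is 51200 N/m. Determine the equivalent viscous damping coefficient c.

2010 N·s/m

Logarithmic decrement δ = (1/n)·ln(x₀/x_n) = (1/4)·ln(46.7/5.51) = (1/4)·ln(8.475) = 0.5343.
ζ = δ/√(4π² + δ²) = 0.5343/√(39.48 + 0.285) = 0.5343/6.306 = 0.08473.
c = ζ · 2√(km) = 0.08473 × 2√(51200 × 2760) = 0.08473 × 23770 = 2014 N·s/m.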